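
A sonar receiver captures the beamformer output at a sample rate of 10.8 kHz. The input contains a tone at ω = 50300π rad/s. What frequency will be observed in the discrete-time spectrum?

ω = 50300π rad/s → f = ω/(2π) = 25150 Hz = 25.15 kHz.
25.15 kHz mod fs = 3.55 kHz.
3.55 kHz ≤ fs/2 = 5.4 kHz, appears at 3.55 kHz.

3.55 kHz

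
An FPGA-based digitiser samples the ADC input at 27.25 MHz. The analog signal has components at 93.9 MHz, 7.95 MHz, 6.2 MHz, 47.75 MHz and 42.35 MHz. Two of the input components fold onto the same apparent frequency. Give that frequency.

12.15 MHz

fs/2 = 13.625 MHz.
93.9 MHz mod fs = 12.15 MHz.
12.15 MHz ≤ fs/2 = 13.625 MHz, appears at 12.15 MHz.
7.95 MHz ≤ fs/2 = 13.625 MHz, passes unchanged.
6.2 MHz ≤ fs/2 = 13.625 MHz, passes unchanged.
47.75 MHz mod fs = 20.5 MHz.
20.5 MHz > fs/2 = 13.625 MHz, folds to fs − 20.5 MHz = 6.75 MHz.
42.35 MHz mod fs = 15.1 MHz.
15.1 MHz > fs/2 = 13.625 MHz, folds to fs − 15.1 MHz = 12.15 MHz.
42.35 MHz and 93.9 MHz both map to 12.15 MHz.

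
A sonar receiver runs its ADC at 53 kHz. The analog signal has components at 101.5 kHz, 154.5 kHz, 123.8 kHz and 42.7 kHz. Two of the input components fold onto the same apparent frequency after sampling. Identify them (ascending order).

101.5 kHz, 154.5 kHz

fs/2 = 26.5 kHz.
101.5 kHz mod fs = 48.5 kHz.
48.5 kHz > fs/2 = 26.5 kHz, folds to fs − 48.5 kHz = 4.5 kHz.
154.5 kHz mod fs = 48.5 kHz.
48.5 kHz > fs/2 = 26.5 kHz, folds to fs − 48.5 kHz = 4.5 kHz.
123.8 kHz mod fs = 17.8 kHz.
17.8 kHz ≤ fs/2 = 26.5 kHz, appears at 17.8 kHz.
42.7 kHz > fs/2 = 26.5 kHz, folds to fs − 42.7 kHz = 10.3 kHz.
101.5 kHz and 154.5 kHz both map to 4.5 kHz.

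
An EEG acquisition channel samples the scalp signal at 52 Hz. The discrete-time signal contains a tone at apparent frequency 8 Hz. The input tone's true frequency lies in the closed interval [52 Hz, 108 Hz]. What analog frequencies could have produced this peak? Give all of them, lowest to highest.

Frequencies that alias to 8 Hz are k·fs ± 8 Hz for integer k ≥ 0.
k=0: 8 Hz.
k=1: 44 Hz, 60 Hz.
k=2: 96 Hz, 112 Hz.
k=3: 148 Hz, 164 Hz.
Within [52 Hz, 108 Hz]: 60 Hz, 96 Hz.

60 Hz, 96 Hz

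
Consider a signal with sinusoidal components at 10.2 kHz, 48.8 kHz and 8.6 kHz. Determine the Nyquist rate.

97.6 kHz

Highest-frequency component: 48.8 kHz.
Nyquist rate = 2 × 48.8 kHz = 97.6 kHz.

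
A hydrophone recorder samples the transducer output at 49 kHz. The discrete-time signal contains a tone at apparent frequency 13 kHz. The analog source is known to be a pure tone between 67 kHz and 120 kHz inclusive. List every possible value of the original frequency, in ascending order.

Frequencies that alias to 13 kHz are k·fs ± 13 kHz for integer k ≥ 0.
k=0: 13 kHz.
k=1: 36 kHz, 62 kHz.
k=2: 85 kHz, 111 kHz.
k=3: 134 kHz, 160 kHz.
Within [67 kHz, 120 kHz]: 85 kHz, 111 kHz.

85 kHz, 111 kHz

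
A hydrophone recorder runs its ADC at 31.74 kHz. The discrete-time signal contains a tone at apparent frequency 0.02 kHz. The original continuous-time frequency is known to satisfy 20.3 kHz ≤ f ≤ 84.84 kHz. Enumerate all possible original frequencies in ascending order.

31.72 kHz, 31.76 kHz, 63.46 kHz, 63.5 kHz

Frequencies that alias to 0.02 kHz are k·fs ± 0.02 kHz for integer k ≥ 0.
k=0: 0.02 kHz.
k=1: 31.72 kHz, 31.76 kHz.
k=2: 63.46 kHz, 63.5 kHz.
k=3: 95.2 kHz, 95.24 kHz.
Within [20.3 kHz, 84.84 kHz]: 31.72 kHz, 31.76 kHz, 63.46 kHz, 63.5 kHz.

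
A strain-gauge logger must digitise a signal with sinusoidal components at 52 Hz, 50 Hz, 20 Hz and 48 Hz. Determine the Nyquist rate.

Highest-frequency component: 52 Hz.
Nyquist rate = 2 × 52 Hz = 104 Hz.

104 Hz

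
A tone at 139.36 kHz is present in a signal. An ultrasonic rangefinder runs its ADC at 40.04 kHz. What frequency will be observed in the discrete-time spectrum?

139.36 kHz mod fs = 19.24 kHz.
19.24 kHz ≤ fs/2 = 20.02 kHz, appears at 19.24 kHz.

19.24 kHz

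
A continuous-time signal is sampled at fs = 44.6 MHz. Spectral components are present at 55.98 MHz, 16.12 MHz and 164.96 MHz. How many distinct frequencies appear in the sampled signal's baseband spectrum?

fs/2 = 22.3 MHz.
55.98 MHz mod fs = 11.38 MHz.
11.38 MHz ≤ fs/2 = 22.3 MHz, appears at 11.38 MHz.
16.12 MHz ≤ fs/2 = 22.3 MHz, passes unchanged.
164.96 MHz mod fs = 31.16 MHz.
31.16 MHz > fs/2 = 22.3 MHz, folds to fs − 31.16 MHz = 13.44 MHz.
Distinct values: {11.38 MHz, 13.44 MHz, 16.12 MHz} → 3.

3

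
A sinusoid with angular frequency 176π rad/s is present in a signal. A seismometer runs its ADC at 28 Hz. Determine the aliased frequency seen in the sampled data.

ω = 176π rad/s → f = ω/(2π) = 88 Hz.
88 Hz mod fs = 4 Hz.
4 Hz ≤ fs/2 = 14 Hz, appears at 4 Hz.

4 Hz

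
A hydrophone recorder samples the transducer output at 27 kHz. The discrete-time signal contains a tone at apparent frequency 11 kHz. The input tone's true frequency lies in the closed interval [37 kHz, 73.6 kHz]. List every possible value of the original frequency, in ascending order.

Frequencies that alias to 11 kHz are k·fs ± 11 kHz for integer k ≥ 0.
k=0: 11 kHz.
k=1: 16 kHz, 38 kHz.
k=2: 43 kHz, 65 kHz.
k=3: 70 kHz, 92 kHz.
k=4: 97 kHz, 119 kHz.
Within [37 kHz, 73.6 kHz]: 38 kHz, 43 kHz, 65 kHz, 70 kHz.

38 kHz, 43 kHz, 65 kHz, 70 kHz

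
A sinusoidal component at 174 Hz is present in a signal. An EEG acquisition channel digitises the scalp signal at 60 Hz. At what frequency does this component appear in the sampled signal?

174 Hz mod fs = 54 Hz.
54 Hz > fs/2 = 30 Hz, folds to fs − 54 Hz = 6 Hz.

6 Hz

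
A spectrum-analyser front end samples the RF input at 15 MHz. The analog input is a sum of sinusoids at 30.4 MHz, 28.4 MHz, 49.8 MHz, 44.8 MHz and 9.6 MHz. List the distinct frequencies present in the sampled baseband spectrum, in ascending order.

0.2 MHz, 0.4 MHz, 1.6 MHz, 4.8 MHz, 5.4 MHz

fs/2 = 7.5 MHz.
30.4 MHz mod fs = 0.4 MHz.
0.4 MHz ≤ fs/2 = 7.5 MHz, appears at 0.4 MHz.
28.4 MHz mod fs = 13.4 MHz.
13.4 MHz > fs/2 = 7.5 MHz, folds to fs − 13.4 MHz = 1.6 MHz.
49.8 MHz mod fs = 4.8 MHz.
4.8 MHz ≤ fs/2 = 7.5 MHz, appears at 4.8 MHz.
44.8 MHz mod fs = 14.8 MHz.
14.8 MHz > fs/2 = 7.5 MHz, folds to fs − 14.8 MHz = 0.2 MHz.
9.6 MHz > fs/2 = 7.5 MHz, folds to fs − 9.6 MHz = 5.4 MHz.
Distinct values: {0.2 MHz, 0.4 MHz, 1.6 MHz, 4.8 MHz, 5.4 MHz}.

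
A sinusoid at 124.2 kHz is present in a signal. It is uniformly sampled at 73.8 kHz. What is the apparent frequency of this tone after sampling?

124.2 kHz mod fs = 50.4 kHz.
50.4 kHz > fs/2 = 36.9 kHz, folds to fs − 50.4 kHz = 23.4 kHz.

23.4 kHz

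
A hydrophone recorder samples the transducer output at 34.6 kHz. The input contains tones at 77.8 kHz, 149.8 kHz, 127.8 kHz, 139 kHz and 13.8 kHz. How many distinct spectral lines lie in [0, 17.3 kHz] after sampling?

5

fs/2 = 17.3 kHz.
77.8 kHz mod fs = 8.6 kHz.
8.6 kHz ≤ fs/2 = 17.3 kHz, appears at 8.6 kHz.
149.8 kHz mod fs = 11.4 kHz.
11.4 kHz ≤ fs/2 = 17.3 kHz, appears at 11.4 kHz.
127.8 kHz mod fs = 24 kHz.
24 kHz > fs/2 = 17.3 kHz, folds to fs − 24 kHz = 10.6 kHz.
139 kHz mod fs = 0.6 kHz.
0.6 kHz ≤ fs/2 = 17.3 kHz, appears at 0.6 kHz.
13.8 kHz ≤ fs/2 = 17.3 kHz, passes unchanged.
Distinct values: {0.6 kHz, 8.6 kHz, 10.6 kHz, 11.4 kHz, 13.8 kHz} → 5.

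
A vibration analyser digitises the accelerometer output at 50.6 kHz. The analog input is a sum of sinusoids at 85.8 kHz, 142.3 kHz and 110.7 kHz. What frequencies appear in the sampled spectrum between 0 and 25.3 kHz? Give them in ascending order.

9.5 kHz, 15.4 kHz

fs/2 = 25.3 kHz.
85.8 kHz mod fs = 35.2 kHz.
35.2 kHz > fs/2 = 25.3 kHz, folds to fs − 35.2 kHz = 15.4 kHz.
142.3 kHz mod fs = 41.1 kHz.
41.1 kHz > fs/2 = 25.3 kHz, folds to fs − 41.1 kHz = 9.5 kHz.
110.7 kHz mod fs = 9.5 kHz.
9.5 kHz ≤ fs/2 = 25.3 kHz, appears at 9.5 kHz.
Distinct values: {9.5 kHz, 15.4 kHz}.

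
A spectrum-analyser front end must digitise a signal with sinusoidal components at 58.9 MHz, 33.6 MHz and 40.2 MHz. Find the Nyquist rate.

117.8 MHz

Highest-frequency component: 58.9 MHz.
Nyquist rate = 2 × 58.9 MHz = 117.8 MHz.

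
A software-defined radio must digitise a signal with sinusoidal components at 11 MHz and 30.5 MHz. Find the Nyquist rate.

Highest-frequency component: 30.5 MHz.
Nyquist rate = 2 × 30.5 MHz = 61 MHz.

61 MHz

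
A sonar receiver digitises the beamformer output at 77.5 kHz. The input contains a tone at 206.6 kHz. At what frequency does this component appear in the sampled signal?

206.6 kHz mod fs = 51.6 kHz.
51.6 kHz > fs/2 = 38.75 kHz, folds to fs − 51.6 kHz = 25.9 kHz.

25.9 kHz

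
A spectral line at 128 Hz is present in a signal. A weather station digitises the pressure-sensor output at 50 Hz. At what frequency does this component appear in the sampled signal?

128 Hz mod fs = 28 Hz.
28 Hz > fs/2 = 25 Hz, folds to fs − 28 Hz = 22 Hz.

22 Hz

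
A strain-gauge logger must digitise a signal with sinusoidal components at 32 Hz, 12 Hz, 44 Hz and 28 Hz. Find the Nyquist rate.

88 Hz

Highest-frequency component: 44 Hz.
Nyquist rate = 2 × 44 Hz = 88 Hz.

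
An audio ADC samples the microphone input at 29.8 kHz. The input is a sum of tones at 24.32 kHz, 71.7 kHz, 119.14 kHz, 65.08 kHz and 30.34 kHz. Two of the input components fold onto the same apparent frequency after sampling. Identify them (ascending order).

24.32 kHz, 65.08 kHz

fs/2 = 14.9 kHz.
24.32 kHz > fs/2 = 14.9 kHz, folds to fs − 24.32 kHz = 5.48 kHz.
71.7 kHz mod fs = 12.1 kHz.
12.1 kHz ≤ fs/2 = 14.9 kHz, appears at 12.1 kHz.
119.14 kHz mod fs = 29.74 kHz.
29.74 kHz > fs/2 = 14.9 kHz, folds to fs − 29.74 kHz = 0.06 kHz.
65.08 kHz mod fs = 5.48 kHz.
5.48 kHz ≤ fs/2 = 14.9 kHz, appears at 5.48 kHz.
30.34 kHz mod fs = 0.54 kHz.
0.54 kHz ≤ fs/2 = 14.9 kHz, appears at 0.54 kHz.
24.32 kHz and 65.08 kHz both map to 5.48 kHz.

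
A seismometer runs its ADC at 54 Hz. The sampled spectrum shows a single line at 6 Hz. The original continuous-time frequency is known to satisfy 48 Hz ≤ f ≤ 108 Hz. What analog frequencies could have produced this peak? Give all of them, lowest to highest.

Frequencies that alias to 6 Hz are k·fs ± 6 Hz for integer k ≥ 0.
k=0: 6 Hz.
k=1: 48 Hz, 60 Hz.
k=2: 102 Hz, 114 Hz.
k=3: 156 Hz, 168 Hz.
Within [48 Hz, 108 Hz]: 48 Hz, 60 Hz, 102 Hz.

48 Hz, 60 Hz, 102 Hz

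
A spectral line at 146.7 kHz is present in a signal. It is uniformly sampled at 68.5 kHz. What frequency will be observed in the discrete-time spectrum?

9.7 kHz

146.7 kHz mod fs = 9.7 kHz.
9.7 kHz ≤ fs/2 = 34.25 kHz, appears at 9.7 kHz.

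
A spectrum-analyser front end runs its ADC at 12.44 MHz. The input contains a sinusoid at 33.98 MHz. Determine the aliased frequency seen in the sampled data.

33.98 MHz mod fs = 9.1 MHz.
9.1 MHz > fs/2 = 6.22 MHz, folds to fs − 9.1 MHz = 3.34 MHz.

3.34 MHz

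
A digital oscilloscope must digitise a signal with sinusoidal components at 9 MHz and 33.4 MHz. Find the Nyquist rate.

Highest-frequency component: 33.4 MHz.
Nyquist rate = 2 × 33.4 MHz = 66.8 MHz.

66.8 MHz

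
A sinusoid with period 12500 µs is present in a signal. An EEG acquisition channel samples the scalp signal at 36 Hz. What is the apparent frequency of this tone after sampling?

T = 12500 µs → f = 1/T = 80 Hz.
80 Hz mod fs = 8 Hz.
8 Hz ≤ fs/2 = 18 Hz, appears at 8 Hz.

8 Hz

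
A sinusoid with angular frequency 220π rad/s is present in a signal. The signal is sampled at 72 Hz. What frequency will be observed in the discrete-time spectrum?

ω = 220π rad/s → f = ω/(2π) = 110 Hz.
110 Hz mod fs = 38 Hz.
38 Hz > fs/2 = 36 Hz, folds to fs − 38 Hz = 34 Hz.

34 Hz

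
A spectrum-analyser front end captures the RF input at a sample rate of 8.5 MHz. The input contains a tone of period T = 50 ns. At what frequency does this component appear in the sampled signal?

3 MHz

T = 50 ns → f = 1/T = 20 MHz.
20 MHz mod fs = 3 MHz.
3 MHz ≤ fs/2 = 4.25 MHz, appears at 3 MHz.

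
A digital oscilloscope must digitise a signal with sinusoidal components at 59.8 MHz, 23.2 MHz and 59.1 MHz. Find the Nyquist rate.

Highest-frequency component: 59.8 MHz.
Nyquist rate = 2 × 59.8 MHz = 119.6 MHz.

119.6 MHz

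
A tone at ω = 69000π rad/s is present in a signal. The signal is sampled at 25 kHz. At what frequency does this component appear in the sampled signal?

ω = 69000π rad/s → f = ω/(2π) = 34500 Hz = 34.5 kHz.
34.5 kHz mod fs = 9.5 kHz.
9.5 kHz ≤ fs/2 = 12.5 kHz, appears at 9.5 kHz.

9.5 kHz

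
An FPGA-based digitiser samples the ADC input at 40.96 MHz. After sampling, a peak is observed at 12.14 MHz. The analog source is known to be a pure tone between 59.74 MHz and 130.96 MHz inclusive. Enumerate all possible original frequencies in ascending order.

Frequencies that alias to 12.14 MHz are k·fs ± 12.14 MHz for integer k ≥ 0.
k=0: 12.14 MHz.
k=1: 28.82 MHz, 53.1 MHz.
k=2: 69.78 MHz, 94.06 MHz.
k=3: 110.74 MHz, 135.02 MHz.
k=4: 151.7 MHz, 175.98 MHz.
Within [59.74 MHz, 130.96 MHz]: 69.78 MHz, 94.06 MHz, 110.74 MHz.

69.78 MHz, 94.06 MHz, 110.74 MHz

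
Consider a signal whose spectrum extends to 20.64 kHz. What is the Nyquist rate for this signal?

Nyquist rate = 2 × 20.64 kHz = 41.28 kHz.

41.28 kHz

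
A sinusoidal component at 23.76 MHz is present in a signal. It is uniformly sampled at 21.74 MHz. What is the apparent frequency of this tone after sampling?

2.02 MHz

23.76 MHz mod fs = 2.02 MHz.
2.02 MHz ≤ fs/2 = 10.87 MHz, appears at 2.02 MHz.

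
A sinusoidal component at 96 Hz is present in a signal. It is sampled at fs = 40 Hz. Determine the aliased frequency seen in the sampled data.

16 Hz

96 Hz mod fs = 16 Hz.
16 Hz ≤ fs/2 = 20 Hz, appears at 16 Hz.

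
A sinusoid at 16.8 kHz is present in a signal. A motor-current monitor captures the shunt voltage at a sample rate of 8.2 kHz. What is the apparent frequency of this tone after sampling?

0.4 kHz

16.8 kHz mod fs = 0.4 kHz.
0.4 kHz ≤ fs/2 = 4.1 kHz, appears at 0.4 kHz.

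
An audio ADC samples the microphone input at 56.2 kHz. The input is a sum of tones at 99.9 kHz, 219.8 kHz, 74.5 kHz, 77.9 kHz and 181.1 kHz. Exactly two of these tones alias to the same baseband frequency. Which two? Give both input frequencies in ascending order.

fs/2 = 28.1 kHz.
99.9 kHz mod fs = 43.7 kHz.
43.7 kHz > fs/2 = 28.1 kHz, folds to fs − 43.7 kHz = 12.5 kHz.
219.8 kHz mod fs = 51.2 kHz.
51.2 kHz > fs/2 = 28.1 kHz, folds to fs − 51.2 kHz = 5 kHz.
74.5 kHz mod fs = 18.3 kHz.
18.3 kHz ≤ fs/2 = 28.1 kHz, appears at 18.3 kHz.
77.9 kHz mod fs = 21.7 kHz.
21.7 kHz ≤ fs/2 = 28.1 kHz, appears at 21.7 kHz.
181.1 kHz mod fs = 12.5 kHz.
12.5 kHz ≤ fs/2 = 28.1 kHz, appears at 12.5 kHz.
99.9 kHz and 181.1 kHz both map to 12.5 kHz.

99.9 kHz, 181.1 kHz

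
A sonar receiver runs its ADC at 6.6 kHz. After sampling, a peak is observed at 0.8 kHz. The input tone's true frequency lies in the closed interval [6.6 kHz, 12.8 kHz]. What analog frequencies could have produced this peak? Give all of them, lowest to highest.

Frequencies that alias to 0.8 kHz are k·fs ± 0.8 kHz for integer k ≥ 0.
k=0: 0.8 kHz.
k=1: 5.8 kHz, 7.4 kHz.
k=2: 12.4 kHz, 14 kHz.
k=3: 19 kHz, 20.6 kHz.
Within [6.6 kHz, 12.8 kHz]: 7.4 kHz, 12.4 kHz.

7.4 kHz, 12.4 kHz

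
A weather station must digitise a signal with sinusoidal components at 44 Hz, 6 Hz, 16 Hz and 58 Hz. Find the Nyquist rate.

116 Hz

Highest-frequency component: 58 Hz.
Nyquist rate = 2 × 58 Hz = 116 Hz.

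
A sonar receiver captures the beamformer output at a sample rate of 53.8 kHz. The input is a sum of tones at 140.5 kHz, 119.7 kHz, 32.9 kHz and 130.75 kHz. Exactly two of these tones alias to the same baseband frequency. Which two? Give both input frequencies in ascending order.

fs/2 = 26.9 kHz.
140.5 kHz mod fs = 32.9 kHz.
32.9 kHz > fs/2 = 26.9 kHz, folds to fs − 32.9 kHz = 20.9 kHz.
119.7 kHz mod fs = 12.1 kHz.
12.1 kHz ≤ fs/2 = 26.9 kHz, appears at 12.1 kHz.
32.9 kHz > fs/2 = 26.9 kHz, folds to fs − 32.9 kHz = 20.9 kHz.
130.75 kHz mod fs = 23.15 kHz.
23.15 kHz ≤ fs/2 = 26.9 kHz, appears at 23.15 kHz.
32.9 kHz and 140.5 kHz both map to 20.9 kHz.

32.9 kHz, 140.5 kHz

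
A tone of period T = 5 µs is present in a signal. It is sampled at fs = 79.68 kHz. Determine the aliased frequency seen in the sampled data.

T = 5 µs → f = 1/T = 200 kHz.
200 kHz mod fs = 40.64 kHz.
40.64 kHz > fs/2 = 39.84 kHz, folds to fs − 40.64 kHz = 39.04 kHz.

39.04 kHz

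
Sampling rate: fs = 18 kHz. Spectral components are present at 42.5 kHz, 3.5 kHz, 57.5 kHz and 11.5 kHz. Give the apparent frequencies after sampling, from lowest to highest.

fs/2 = 9 kHz.
42.5 kHz mod fs = 6.5 kHz.
6.5 kHz ≤ fs/2 = 9 kHz, appears at 6.5 kHz.
3.5 kHz ≤ fs/2 = 9 kHz, passes unchanged.
57.5 kHz mod fs = 3.5 kHz.
3.5 kHz ≤ fs/2 = 9 kHz, appears at 3.5 kHz.
11.5 kHz > fs/2 = 9 kHz, folds to fs − 11.5 kHz = 6.5 kHz.
Distinct values: {3.5 kHz, 6.5 kHz}.

3.5 kHz, 6.5 kHz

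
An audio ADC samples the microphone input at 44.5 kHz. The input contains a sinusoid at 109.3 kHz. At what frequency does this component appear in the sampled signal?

109.3 kHz mod fs = 20.3 kHz.
20.3 kHz ≤ fs/2 = 22.25 kHz, appears at 20.3 kHz.

20.3 kHz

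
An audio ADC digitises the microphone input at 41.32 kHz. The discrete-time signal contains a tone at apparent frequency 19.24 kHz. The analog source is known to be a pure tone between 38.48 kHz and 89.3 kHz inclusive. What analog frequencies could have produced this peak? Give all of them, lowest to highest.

60.56 kHz, 63.4 kHz

Frequencies that alias to 19.24 kHz are k·fs ± 19.24 kHz for integer k ≥ 0.
k=0: 19.24 kHz.
k=1: 22.08 kHz, 60.56 kHz.
k=2: 63.4 kHz, 101.88 kHz.
k=3: 104.72 kHz, 143.2 kHz.
Within [38.48 kHz, 89.3 kHz]: 60.56 kHz, 63.4 kHz.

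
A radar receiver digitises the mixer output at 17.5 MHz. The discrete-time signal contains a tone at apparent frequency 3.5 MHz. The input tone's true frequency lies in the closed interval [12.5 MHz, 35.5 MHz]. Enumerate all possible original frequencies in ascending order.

Frequencies that alias to 3.5 MHz are k·fs ± 3.5 MHz for integer k ≥ 0.
k=0: 3.5 MHz.
k=1: 14 MHz, 21 MHz.
k=2: 31.5 MHz, 38.5 MHz.
k=3: 49 MHz, 56 MHz.
Within [12.5 MHz, 35.5 MHz]: 14 MHz, 21 MHz, 31.5 MHz.

14 MHz, 21 MHz, 31.5 MHz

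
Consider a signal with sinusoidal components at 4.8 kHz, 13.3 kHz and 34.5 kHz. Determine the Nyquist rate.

Highest-frequency component: 34.5 kHz.
Nyquist rate = 2 × 34.5 kHz = 69 kHz.

69 kHz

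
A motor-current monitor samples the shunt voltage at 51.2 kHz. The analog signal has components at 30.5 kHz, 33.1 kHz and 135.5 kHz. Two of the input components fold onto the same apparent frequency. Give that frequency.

18.1 kHz

fs/2 = 25.6 kHz.
30.5 kHz > fs/2 = 25.6 kHz, folds to fs − 30.5 kHz = 20.7 kHz.
33.1 kHz > fs/2 = 25.6 kHz, folds to fs − 33.1 kHz = 18.1 kHz.
135.5 kHz mod fs = 33.1 kHz.
33.1 kHz > fs/2 = 25.6 kHz, folds to fs − 33.1 kHz = 18.1 kHz.
33.1 kHz and 135.5 kHz both map to 18.1 kHz.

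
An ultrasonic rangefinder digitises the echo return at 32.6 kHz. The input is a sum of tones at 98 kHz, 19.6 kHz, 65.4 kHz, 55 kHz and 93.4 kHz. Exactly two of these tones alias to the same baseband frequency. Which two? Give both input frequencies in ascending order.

fs/2 = 16.3 kHz.
98 kHz mod fs = 0.2 kHz.
0.2 kHz ≤ fs/2 = 16.3 kHz, appears at 0.2 kHz.
19.6 kHz > fs/2 = 16.3 kHz, folds to fs − 19.6 kHz = 13 kHz.
65.4 kHz mod fs = 0.2 kHz.
0.2 kHz ≤ fs/2 = 16.3 kHz, appears at 0.2 kHz.
55 kHz mod fs = 22.4 kHz.
22.4 kHz > fs/2 = 16.3 kHz, folds to fs − 22.4 kHz = 10.2 kHz.
93.4 kHz mod fs = 28.2 kHz.
28.2 kHz > fs/2 = 16.3 kHz, folds to fs − 28.2 kHz = 4.4 kHz.
65.4 kHz and 98 kHz both map to 0.2 kHz.

65.4 kHz, 98 kHz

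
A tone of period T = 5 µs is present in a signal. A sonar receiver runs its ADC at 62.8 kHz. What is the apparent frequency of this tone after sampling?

11.6 kHz

T = 5 µs → f = 1/T = 200 kHz.
200 kHz mod fs = 11.6 kHz.
11.6 kHz ≤ fs/2 = 31.4 kHz, appears at 11.6 kHz.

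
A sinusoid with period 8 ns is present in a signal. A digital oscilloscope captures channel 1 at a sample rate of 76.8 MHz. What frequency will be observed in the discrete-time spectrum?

28.6 MHz

T = 8 ns → f = 1/T = 125 MHz.
125 MHz mod fs = 48.2 MHz.
48.2 MHz > fs/2 = 38.4 MHz, folds to fs − 48.2 MHz = 28.6 MHz.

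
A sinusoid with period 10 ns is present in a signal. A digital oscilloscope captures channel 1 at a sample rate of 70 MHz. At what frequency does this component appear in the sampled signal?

T = 10 ns → f = 1/T = 100 MHz.
100 MHz mod fs = 30 MHz.
30 MHz ≤ fs/2 = 35 MHz, appears at 30 MHz.

30 MHz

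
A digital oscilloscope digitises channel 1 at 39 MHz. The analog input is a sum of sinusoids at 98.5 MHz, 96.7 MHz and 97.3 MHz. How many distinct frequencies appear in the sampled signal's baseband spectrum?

fs/2 = 19.5 MHz.
98.5 MHz mod fs = 20.5 MHz.
20.5 MHz > fs/2 = 19.5 MHz, folds to fs − 20.5 MHz = 18.5 MHz.
96.7 MHz mod fs = 18.7 MHz.
18.7 MHz ≤ fs/2 = 19.5 MHz, appears at 18.7 MHz.
97.3 MHz mod fs = 19.3 MHz.
19.3 MHz ≤ fs/2 = 19.5 MHz, appears at 19.3 MHz.
Distinct values: {18.5 MHz, 18.7 MHz, 19.3 MHz} → 3.

3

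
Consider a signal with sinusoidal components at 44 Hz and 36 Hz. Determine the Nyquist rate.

Highest-frequency component: 44 Hz.
Nyquist rate = 2 × 44 Hz = 88 Hz.

88 Hz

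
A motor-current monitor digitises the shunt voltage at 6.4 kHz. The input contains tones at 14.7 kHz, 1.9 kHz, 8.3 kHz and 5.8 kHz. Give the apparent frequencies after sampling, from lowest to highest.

0.6 kHz, 1.9 kHz

fs/2 = 3.2 kHz.
14.7 kHz mod fs = 1.9 kHz.
1.9 kHz ≤ fs/2 = 3.2 kHz, appears at 1.9 kHz.
1.9 kHz ≤ fs/2 = 3.2 kHz, passes unchanged.
8.3 kHz mod fs = 1.9 kHz.
1.9 kHz ≤ fs/2 = 3.2 kHz, appears at 1.9 kHz.
5.8 kHz > fs/2 = 3.2 kHz, folds to fs − 5.8 kHz = 0.6 kHz.
Distinct values: {0.6 kHz, 1.9 kHz}.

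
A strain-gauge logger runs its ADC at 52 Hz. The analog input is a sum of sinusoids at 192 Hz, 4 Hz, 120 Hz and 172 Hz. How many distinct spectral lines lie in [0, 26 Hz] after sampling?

2

fs/2 = 26 Hz.
192 Hz mod fs = 36 Hz.
36 Hz > fs/2 = 26 Hz, folds to fs − 36 Hz = 16 Hz.
4 Hz ≤ fs/2 = 26 Hz, passes unchanged.
120 Hz mod fs = 16 Hz.
16 Hz ≤ fs/2 = 26 Hz, appears at 16 Hz.
172 Hz mod fs = 16 Hz.
16 Hz ≤ fs/2 = 26 Hz, appears at 16 Hz.
Distinct values: {4 Hz, 16 Hz} → 2.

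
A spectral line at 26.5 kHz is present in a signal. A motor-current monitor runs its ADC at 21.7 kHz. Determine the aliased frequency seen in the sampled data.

4.8 kHz

26.5 kHz mod fs = 4.8 kHz.
4.8 kHz ≤ fs/2 = 10.85 kHz, appears at 4.8 kHz.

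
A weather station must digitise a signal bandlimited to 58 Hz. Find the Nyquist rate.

116 Hz

Nyquist rate = 2 × 58 Hz = 116 Hz.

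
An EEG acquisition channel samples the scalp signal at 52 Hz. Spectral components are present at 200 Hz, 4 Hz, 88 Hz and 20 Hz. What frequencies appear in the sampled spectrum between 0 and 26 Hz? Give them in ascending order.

4 Hz, 8 Hz, 16 Hz, 20 Hz

fs/2 = 26 Hz.
200 Hz mod fs = 44 Hz.
44 Hz > fs/2 = 26 Hz, folds to fs − 44 Hz = 8 Hz.
4 Hz ≤ fs/2 = 26 Hz, passes unchanged.
88 Hz mod fs = 36 Hz.
36 Hz > fs/2 = 26 Hz, folds to fs − 36 Hz = 16 Hz.
20 Hz ≤ fs/2 = 26 Hz, passes unchanged.
Distinct values: {4 Hz, 8 Hz, 16 Hz, 20 Hz}.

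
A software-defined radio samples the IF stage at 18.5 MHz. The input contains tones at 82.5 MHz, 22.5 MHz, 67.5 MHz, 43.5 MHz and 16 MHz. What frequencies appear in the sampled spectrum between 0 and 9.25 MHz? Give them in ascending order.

2.5 MHz, 4 MHz, 6.5 MHz, 8.5 MHz

fs/2 = 9.25 MHz.
82.5 MHz mod fs = 8.5 MHz.
8.5 MHz ≤ fs/2 = 9.25 MHz, appears at 8.5 MHz.
22.5 MHz mod fs = 4 MHz.
4 MHz ≤ fs/2 = 9.25 MHz, appears at 4 MHz.
67.5 MHz mod fs = 12 MHz.
12 MHz > fs/2 = 9.25 MHz, folds to fs − 12 MHz = 6.5 MHz.
43.5 MHz mod fs = 6.5 MHz.
6.5 MHz ≤ fs/2 = 9.25 MHz, appears at 6.5 MHz.
16 MHz > fs/2 = 9.25 MHz, folds to fs − 16 MHz = 2.5 MHz.
Distinct values: {2.5 MHz, 4 MHz, 6.5 MHz, 8.5 MHz}.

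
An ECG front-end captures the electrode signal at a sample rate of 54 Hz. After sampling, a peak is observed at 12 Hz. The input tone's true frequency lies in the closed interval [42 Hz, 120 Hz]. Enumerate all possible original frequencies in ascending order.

42 Hz, 66 Hz, 96 Hz, 120 Hz

Frequencies that alias to 12 Hz are k·fs ± 12 Hz for integer k ≥ 0.
k=0: 12 Hz.
k=1: 42 Hz, 66 Hz.
k=2: 96 Hz, 120 Hz.
k=3: 150 Hz, 174 Hz.
Within [42 Hz, 120 Hz]: 42 Hz, 66 Hz, 96 Hz, 120 Hz.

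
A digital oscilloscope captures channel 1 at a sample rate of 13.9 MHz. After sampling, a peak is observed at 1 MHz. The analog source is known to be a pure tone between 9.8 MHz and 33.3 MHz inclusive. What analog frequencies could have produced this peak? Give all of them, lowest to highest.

12.9 MHz, 14.9 MHz, 26.8 MHz, 28.8 MHz

Frequencies that alias to 1 MHz are k·fs ± 1 MHz for integer k ≥ 0.
k=0: 1 MHz.
k=1: 12.9 MHz, 14.9 MHz.
k=2: 26.8 MHz, 28.8 MHz.
k=3: 40.7 MHz, 42.7 MHz.
Within [9.8 MHz, 33.3 MHz]: 12.9 MHz, 14.9 MHz, 26.8 MHz, 28.8 MHz.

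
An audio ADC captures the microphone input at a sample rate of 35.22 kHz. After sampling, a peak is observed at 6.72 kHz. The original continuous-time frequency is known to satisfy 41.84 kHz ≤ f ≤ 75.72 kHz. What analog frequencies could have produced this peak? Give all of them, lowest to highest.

Frequencies that alias to 6.72 kHz are k·fs ± 6.72 kHz for integer k ≥ 0.
k=0: 6.72 kHz.
k=1: 28.5 kHz, 41.94 kHz.
k=2: 63.72 kHz, 77.16 kHz.
k=3: 98.94 kHz, 112.38 kHz.
Within [41.84 kHz, 75.72 kHz]: 41.94 kHz, 63.72 kHz.

41.94 kHz, 63.72 kHz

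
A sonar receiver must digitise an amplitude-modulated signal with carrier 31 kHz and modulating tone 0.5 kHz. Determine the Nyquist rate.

AM sidebands sit at fc ± fm = 30.5 kHz and 31.5 kHz.
Highest-frequency component: 31.5 kHz.
Nyquist rate = 2 × 31.5 kHz = 63 kHz.

63 kHz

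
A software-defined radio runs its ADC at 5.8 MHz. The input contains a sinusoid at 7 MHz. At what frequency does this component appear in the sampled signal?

7 MHz mod fs = 1.2 MHz.
1.2 MHz ≤ fs/2 = 2.9 MHz, appears at 1.2 MHz.

1.2 MHz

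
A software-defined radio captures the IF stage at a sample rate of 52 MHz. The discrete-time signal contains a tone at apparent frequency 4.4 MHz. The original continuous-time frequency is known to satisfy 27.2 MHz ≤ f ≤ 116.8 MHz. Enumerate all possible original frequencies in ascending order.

Frequencies that alias to 4.4 MHz are k·fs ± 4.4 MHz for integer k ≥ 0.
k=0: 4.4 MHz.
k=1: 47.6 MHz, 56.4 MHz.
k=2: 99.6 MHz, 108.4 MHz.
k=3: 151.6 MHz, 160.4 MHz.
Within [27.2 MHz, 116.8 MHz]: 47.6 MHz, 56.4 MHz, 99.6 MHz, 108.4 MHz.

47.6 MHz, 56.4 MHz, 99.6 MHz, 108.4 MHz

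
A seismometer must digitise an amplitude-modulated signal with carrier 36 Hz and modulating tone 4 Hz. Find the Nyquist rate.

AM sidebands sit at fc ± fm = 32 Hz and 40 Hz.
Highest-frequency component: 40 Hz.
Nyquist rate = 2 × 40 Hz = 80 Hz.

80 Hz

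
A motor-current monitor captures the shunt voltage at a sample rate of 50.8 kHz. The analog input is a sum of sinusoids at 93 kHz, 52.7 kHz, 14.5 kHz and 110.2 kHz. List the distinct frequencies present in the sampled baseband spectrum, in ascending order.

1.9 kHz, 8.6 kHz, 14.5 kHz

fs/2 = 25.4 kHz.
93 kHz mod fs = 42.2 kHz.
42.2 kHz > fs/2 = 25.4 kHz, folds to fs − 42.2 kHz = 8.6 kHz.
52.7 kHz mod fs = 1.9 kHz.
1.9 kHz ≤ fs/2 = 25.4 kHz, appears at 1.9 kHz.
14.5 kHz ≤ fs/2 = 25.4 kHz, passes unchanged.
110.2 kHz mod fs = 8.6 kHz.
8.6 kHz ≤ fs/2 = 25.4 kHz, appears at 8.6 kHz.
Distinct values: {1.9 kHz, 8.6 kHz, 14.5 kHz}.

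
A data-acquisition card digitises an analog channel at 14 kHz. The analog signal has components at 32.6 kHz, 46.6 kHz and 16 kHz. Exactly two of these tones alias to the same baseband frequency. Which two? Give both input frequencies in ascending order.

32.6 kHz, 46.6 kHz

fs/2 = 7 kHz.
32.6 kHz mod fs = 4.6 kHz.
4.6 kHz ≤ fs/2 = 7 kHz, appears at 4.6 kHz.
46.6 kHz mod fs = 4.6 kHz.
4.6 kHz ≤ fs/2 = 7 kHz, appears at 4.6 kHz.
16 kHz mod fs = 2 kHz.
2 kHz ≤ fs/2 = 7 kHz, appears at 2 kHz.
32.6 kHz and 46.6 kHz both map to 4.6 kHz.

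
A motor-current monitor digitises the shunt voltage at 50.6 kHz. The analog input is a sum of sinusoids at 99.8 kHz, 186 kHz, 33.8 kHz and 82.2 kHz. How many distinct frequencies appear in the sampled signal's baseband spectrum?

4

fs/2 = 25.3 kHz.
99.8 kHz mod fs = 49.2 kHz.
49.2 kHz > fs/2 = 25.3 kHz, folds to fs − 49.2 kHz = 1.4 kHz.
186 kHz mod fs = 34.2 kHz.
34.2 kHz > fs/2 = 25.3 kHz, folds to fs − 34.2 kHz = 16.4 kHz.
33.8 kHz > fs/2 = 25.3 kHz, folds to fs − 33.8 kHz = 16.8 kHz.
82.2 kHz mod fs = 31.6 kHz.
31.6 kHz > fs/2 = 25.3 kHz, folds to fs − 31.6 kHz = 19 kHz.
Distinct values: {1.4 kHz, 16.4 kHz, 16.8 kHz, 19 kHz} → 4.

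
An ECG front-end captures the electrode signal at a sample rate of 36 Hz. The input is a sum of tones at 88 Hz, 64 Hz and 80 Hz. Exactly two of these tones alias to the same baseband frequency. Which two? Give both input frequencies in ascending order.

64 Hz, 80 Hz

fs/2 = 18 Hz.
88 Hz mod fs = 16 Hz.
16 Hz ≤ fs/2 = 18 Hz, appears at 16 Hz.
64 Hz mod fs = 28 Hz.
28 Hz > fs/2 = 18 Hz, folds to fs − 28 Hz = 8 Hz.
80 Hz mod fs = 8 Hz.
8 Hz ≤ fs/2 = 18 Hz, appears at 8 Hz.
64 Hz and 80 Hz both map to 8 Hz.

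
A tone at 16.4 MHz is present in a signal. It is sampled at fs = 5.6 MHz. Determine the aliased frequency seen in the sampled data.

0.4 MHz

16.4 MHz mod fs = 5.2 MHz.
5.2 MHz > fs/2 = 2.8 MHz, folds to fs − 5.2 MHz = 0.4 MHz.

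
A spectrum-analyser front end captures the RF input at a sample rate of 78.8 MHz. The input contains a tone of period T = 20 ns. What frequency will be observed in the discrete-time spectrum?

28.8 MHz

T = 20 ns → f = 1/T = 50 MHz.
50 MHz > fs/2 = 39.4 MHz, folds to fs − 50 MHz = 28.8 MHz.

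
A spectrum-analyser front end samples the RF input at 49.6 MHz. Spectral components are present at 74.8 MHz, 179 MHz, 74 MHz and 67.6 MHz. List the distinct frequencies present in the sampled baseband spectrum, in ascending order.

18 MHz, 19.4 MHz, 24.4 MHz

fs/2 = 24.8 MHz.
74.8 MHz mod fs = 25.2 MHz.
25.2 MHz > fs/2 = 24.8 MHz, folds to fs − 25.2 MHz = 24.4 MHz.
179 MHz mod fs = 30.2 MHz.
30.2 MHz > fs/2 = 24.8 MHz, folds to fs − 30.2 MHz = 19.4 MHz.
74 MHz mod fs = 24.4 MHz.
24.4 MHz ≤ fs/2 = 24.8 MHz, appears at 24.4 MHz.
67.6 MHz mod fs = 18 MHz.
18 MHz ≤ fs/2 = 24.8 MHz, appears at 18 MHz.
Distinct values: {18 MHz, 19.4 MHz, 24.4 MHz}.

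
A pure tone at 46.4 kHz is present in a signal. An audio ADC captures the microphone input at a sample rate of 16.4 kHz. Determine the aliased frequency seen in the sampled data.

46.4 kHz mod fs = 13.6 kHz.
13.6 kHz > fs/2 = 8.2 kHz, folds to fs − 13.6 kHz = 2.8 kHz.

2.8 kHz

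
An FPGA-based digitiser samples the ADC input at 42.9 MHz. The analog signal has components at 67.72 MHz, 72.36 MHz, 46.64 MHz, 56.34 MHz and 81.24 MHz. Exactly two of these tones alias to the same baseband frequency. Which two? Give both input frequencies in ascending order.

56.34 MHz, 72.36 MHz

fs/2 = 21.45 MHz.
67.72 MHz mod fs = 24.82 MHz.
24.82 MHz > fs/2 = 21.45 MHz, folds to fs − 24.82 MHz = 18.08 MHz.
72.36 MHz mod fs = 29.46 MHz.
29.46 MHz > fs/2 = 21.45 MHz, folds to fs − 29.46 MHz = 13.44 MHz.
46.64 MHz mod fs = 3.74 MHz.
3.74 MHz ≤ fs/2 = 21.45 MHz, appears at 3.74 MHz.
56.34 MHz mod fs = 13.44 MHz.
13.44 MHz ≤ fs/2 = 21.45 MHz, appears at 13.44 MHz.
81.24 MHz mod fs = 38.34 MHz.
38.34 MHz > fs/2 = 21.45 MHz, folds to fs − 38.34 MHz = 4.56 MHz.
56.34 MHz and 72.36 MHz both map to 13.44 MHz.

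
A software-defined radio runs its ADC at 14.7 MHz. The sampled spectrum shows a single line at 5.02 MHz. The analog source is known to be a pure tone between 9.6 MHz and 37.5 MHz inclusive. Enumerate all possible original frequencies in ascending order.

Frequencies that alias to 5.02 MHz are k·fs ± 5.02 MHz for integer k ≥ 0.
k=0: 5.02 MHz.
k=1: 9.68 MHz, 19.72 MHz.
k=2: 24.38 MHz, 34.42 MHz.
k=3: 39.08 MHz, 49.12 MHz.
Within [9.6 MHz, 37.5 MHz]: 9.68 MHz, 19.72 MHz, 24.38 MHz, 34.42 MHz.

9.68 MHz, 19.72 MHz, 24.38 MHz, 34.42 MHz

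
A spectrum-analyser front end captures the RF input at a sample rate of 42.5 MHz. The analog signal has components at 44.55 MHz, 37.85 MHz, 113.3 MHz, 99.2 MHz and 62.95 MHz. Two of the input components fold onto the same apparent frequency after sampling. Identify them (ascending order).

fs/2 = 21.25 MHz.
44.55 MHz mod fs = 2.05 MHz.
2.05 MHz ≤ fs/2 = 21.25 MHz, appears at 2.05 MHz.
37.85 MHz > fs/2 = 21.25 MHz, folds to fs − 37.85 MHz = 4.65 MHz.
113.3 MHz mod fs = 28.3 MHz.
28.3 MHz > fs/2 = 21.25 MHz, folds to fs − 28.3 MHz = 14.2 MHz.
99.2 MHz mod fs = 14.2 MHz.
14.2 MHz ≤ fs/2 = 21.25 MHz, appears at 14.2 MHz.
62.95 MHz mod fs = 20.45 MHz.
20.45 MHz ≤ fs/2 = 21.25 MHz, appears at 20.45 MHz.
99.2 MHz and 113.3 MHz both map to 14.2 MHz.

99.2 MHz, 113.3 MHz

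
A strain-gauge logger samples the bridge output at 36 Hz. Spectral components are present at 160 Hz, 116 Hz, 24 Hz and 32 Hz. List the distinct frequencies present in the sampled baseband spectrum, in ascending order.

fs/2 = 18 Hz.
160 Hz mod fs = 16 Hz.
16 Hz ≤ fs/2 = 18 Hz, appears at 16 Hz.
116 Hz mod fs = 8 Hz.
8 Hz ≤ fs/2 = 18 Hz, appears at 8 Hz.
24 Hz > fs/2 = 18 Hz, folds to fs − 24 Hz = 12 Hz.
32 Hz > fs/2 = 18 Hz, folds to fs − 32 Hz = 4 Hz.
Distinct values: {4 Hz, 8 Hz, 12 Hz, 16 Hz}.

4 Hz, 8 Hz, 12 Hz, 16 Hz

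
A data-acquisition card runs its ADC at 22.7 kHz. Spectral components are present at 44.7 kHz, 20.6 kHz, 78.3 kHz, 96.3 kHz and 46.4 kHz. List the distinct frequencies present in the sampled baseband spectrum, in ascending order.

0.7 kHz, 1 kHz, 2.1 kHz, 5.5 kHz, 10.2 kHz

fs/2 = 11.35 kHz.
44.7 kHz mod fs = 22 kHz.
22 kHz > fs/2 = 11.35 kHz, folds to fs − 22 kHz = 0.7 kHz.
20.6 kHz > fs/2 = 11.35 kHz, folds to fs − 20.6 kHz = 2.1 kHz.
78.3 kHz mod fs = 10.2 kHz.
10.2 kHz ≤ fs/2 = 11.35 kHz, appears at 10.2 kHz.
96.3 kHz mod fs = 5.5 kHz.
5.5 kHz ≤ fs/2 = 11.35 kHz, appears at 5.5 kHz.
46.4 kHz mod fs = 1 kHz.
1 kHz ≤ fs/2 = 11.35 kHz, appears at 1 kHz.
Distinct values: {0.7 kHz, 1 kHz, 2.1 kHz, 5.5 kHz, 10.2 kHz}.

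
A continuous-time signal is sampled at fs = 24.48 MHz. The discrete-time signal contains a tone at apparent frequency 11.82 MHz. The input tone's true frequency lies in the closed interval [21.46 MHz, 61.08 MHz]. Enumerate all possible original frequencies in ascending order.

36.3 MHz, 37.14 MHz, 60.78 MHz

Frequencies that alias to 11.82 MHz are k·fs ± 11.82 MHz for integer k ≥ 0.
k=0: 11.82 MHz.
k=1: 12.66 MHz, 36.3 MHz.
k=2: 37.14 MHz, 60.78 MHz.
k=3: 61.62 MHz, 85.26 MHz.
Within [21.46 MHz, 61.08 MHz]: 36.3 MHz, 37.14 MHz, 60.78 MHz.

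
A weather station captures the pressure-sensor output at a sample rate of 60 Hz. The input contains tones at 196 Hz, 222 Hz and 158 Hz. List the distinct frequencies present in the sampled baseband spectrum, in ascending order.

fs/2 = 30 Hz.
196 Hz mod fs = 16 Hz.
16 Hz ≤ fs/2 = 30 Hz, appears at 16 Hz.
222 Hz mod fs = 42 Hz.
42 Hz > fs/2 = 30 Hz, folds to fs − 42 Hz = 18 Hz.
158 Hz mod fs = 38 Hz.
38 Hz > fs/2 = 30 Hz, folds to fs − 38 Hz = 22 Hz.
Distinct values: {16 Hz, 18 Hz, 22 Hz}.

16 Hz, 18 Hz, 22 Hz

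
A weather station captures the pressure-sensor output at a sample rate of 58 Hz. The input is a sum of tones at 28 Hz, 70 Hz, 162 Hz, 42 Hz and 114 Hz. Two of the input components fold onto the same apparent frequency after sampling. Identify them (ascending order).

70 Hz, 162 Hz

fs/2 = 29 Hz.
28 Hz ≤ fs/2 = 29 Hz, passes unchanged.
70 Hz mod fs = 12 Hz.
12 Hz ≤ fs/2 = 29 Hz, appears at 12 Hz.
162 Hz mod fs = 46 Hz.
46 Hz > fs/2 = 29 Hz, folds to fs − 46 Hz = 12 Hz.
42 Hz > fs/2 = 29 Hz, folds to fs − 42 Hz = 16 Hz.
114 Hz mod fs = 56 Hz.
56 Hz > fs/2 = 29 Hz, folds to fs − 56 Hz = 2 Hz.
70 Hz and 162 Hz both map to 12 Hz.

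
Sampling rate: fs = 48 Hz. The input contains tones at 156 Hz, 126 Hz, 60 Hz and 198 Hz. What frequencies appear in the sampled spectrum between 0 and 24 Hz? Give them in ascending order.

6 Hz, 12 Hz, 18 Hz

fs/2 = 24 Hz.
156 Hz mod fs = 12 Hz.
12 Hz ≤ fs/2 = 24 Hz, appears at 12 Hz.
126 Hz mod fs = 30 Hz.
30 Hz > fs/2 = 24 Hz, folds to fs − 30 Hz = 18 Hz.
60 Hz mod fs = 12 Hz.
12 Hz ≤ fs/2 = 24 Hz, appears at 12 Hz.
198 Hz mod fs = 6 Hz.
6 Hz ≤ fs/2 = 24 Hz, appears at 6 Hz.
Distinct values: {6 Hz, 12 Hz, 18 Hz}.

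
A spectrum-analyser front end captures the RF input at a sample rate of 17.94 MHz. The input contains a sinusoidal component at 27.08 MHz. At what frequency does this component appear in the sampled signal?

27.08 MHz mod fs = 9.14 MHz.
9.14 MHz > fs/2 = 8.97 MHz, folds to fs − 9.14 MHz = 8.8 MHz.

8.8 MHz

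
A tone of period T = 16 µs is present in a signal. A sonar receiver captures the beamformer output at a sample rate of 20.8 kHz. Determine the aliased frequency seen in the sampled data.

0.1 kHz

T = 16 µs → f = 1/T = 62.5 kHz.
62.5 kHz mod fs = 0.1 kHz.
0.1 kHz ≤ fs/2 = 10.4 kHz, appears at 0.1 kHz.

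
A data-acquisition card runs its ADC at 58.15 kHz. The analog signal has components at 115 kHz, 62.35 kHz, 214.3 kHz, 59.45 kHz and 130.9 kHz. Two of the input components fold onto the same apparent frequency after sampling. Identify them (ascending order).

59.45 kHz, 115 kHz

fs/2 = 29.075 kHz.
115 kHz mod fs = 56.85 kHz.
56.85 kHz > fs/2 = 29.075 kHz, folds to fs − 56.85 kHz = 1.3 kHz.
62.35 kHz mod fs = 4.2 kHz.
4.2 kHz ≤ fs/2 = 29.075 kHz, appears at 4.2 kHz.
214.3 kHz mod fs = 39.85 kHz.
39.85 kHz > fs/2 = 29.075 kHz, folds to fs − 39.85 kHz = 18.3 kHz.
59.45 kHz mod fs = 1.3 kHz.
1.3 kHz ≤ fs/2 = 29.075 kHz, appears at 1.3 kHz.
130.9 kHz mod fs = 14.6 kHz.
14.6 kHz ≤ fs/2 = 29.075 kHz, appears at 14.6 kHz.
59.45 kHz and 115 kHz both map to 1.3 kHz.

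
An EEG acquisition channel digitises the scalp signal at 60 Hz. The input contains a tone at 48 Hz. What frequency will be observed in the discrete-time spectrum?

12 Hz

48 Hz > fs/2 = 30 Hz, folds to fs − 48 Hz = 12 Hz.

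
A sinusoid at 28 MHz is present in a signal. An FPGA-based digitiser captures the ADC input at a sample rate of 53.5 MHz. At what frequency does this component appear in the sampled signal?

28 MHz > fs/2 = 26.75 MHz, folds to fs − 28 MHz = 25.5 MHz.

25.5 MHz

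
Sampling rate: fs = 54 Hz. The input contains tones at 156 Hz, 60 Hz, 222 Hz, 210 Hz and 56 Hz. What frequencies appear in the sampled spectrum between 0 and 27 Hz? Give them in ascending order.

fs/2 = 27 Hz.
156 Hz mod fs = 48 Hz.
48 Hz > fs/2 = 27 Hz, folds to fs − 48 Hz = 6 Hz.
60 Hz mod fs = 6 Hz.
6 Hz ≤ fs/2 = 27 Hz, appears at 6 Hz.
222 Hz mod fs = 6 Hz.
6 Hz ≤ fs/2 = 27 Hz, appears at 6 Hz.
210 Hz mod fs = 48 Hz.
48 Hz > fs/2 = 27 Hz, folds to fs − 48 Hz = 6 Hz.
56 Hz mod fs = 2 Hz.
2 Hz ≤ fs/2 = 27 Hz, appears at 2 Hz.
Distinct values: {2 Hz, 6 Hz}.

2 Hz, 6 Hz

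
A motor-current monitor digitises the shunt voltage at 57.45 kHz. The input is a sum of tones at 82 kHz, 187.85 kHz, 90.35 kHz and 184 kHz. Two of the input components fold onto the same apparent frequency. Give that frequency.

fs/2 = 28.725 kHz.
82 kHz mod fs = 24.55 kHz.
24.55 kHz ≤ fs/2 = 28.725 kHz, appears at 24.55 kHz.
187.85 kHz mod fs = 15.5 kHz.
15.5 kHz ≤ fs/2 = 28.725 kHz, appears at 15.5 kHz.
90.35 kHz mod fs = 32.9 kHz.
32.9 kHz > fs/2 = 28.725 kHz, folds to fs − 32.9 kHz = 24.55 kHz.
184 kHz mod fs = 11.65 kHz.
11.65 kHz ≤ fs/2 = 28.725 kHz, appears at 11.65 kHz.
82 kHz and 90.35 kHz both map to 24.55 kHz.

24.55 kHz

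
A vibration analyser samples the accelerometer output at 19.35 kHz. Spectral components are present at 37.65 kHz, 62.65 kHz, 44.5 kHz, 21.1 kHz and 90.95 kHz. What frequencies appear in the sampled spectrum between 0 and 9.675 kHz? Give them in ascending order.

1.05 kHz, 1.75 kHz, 4.6 kHz, 5.8 kHz

fs/2 = 9.675 kHz.
37.65 kHz mod fs = 18.3 kHz.
18.3 kHz > fs/2 = 9.675 kHz, folds to fs − 18.3 kHz = 1.05 kHz.
62.65 kHz mod fs = 4.6 kHz.
4.6 kHz ≤ fs/2 = 9.675 kHz, appears at 4.6 kHz.
44.5 kHz mod fs = 5.8 kHz.
5.8 kHz ≤ fs/2 = 9.675 kHz, appears at 5.8 kHz.
21.1 kHz mod fs = 1.75 kHz.
1.75 kHz ≤ fs/2 = 9.675 kHz, appears at 1.75 kHz.
90.95 kHz mod fs = 13.55 kHz.
13.55 kHz > fs/2 = 9.675 kHz, folds to fs − 13.55 kHz = 5.8 kHz.
Distinct values: {1.05 kHz, 1.75 kHz, 4.6 kHz, 5.8 kHz}.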